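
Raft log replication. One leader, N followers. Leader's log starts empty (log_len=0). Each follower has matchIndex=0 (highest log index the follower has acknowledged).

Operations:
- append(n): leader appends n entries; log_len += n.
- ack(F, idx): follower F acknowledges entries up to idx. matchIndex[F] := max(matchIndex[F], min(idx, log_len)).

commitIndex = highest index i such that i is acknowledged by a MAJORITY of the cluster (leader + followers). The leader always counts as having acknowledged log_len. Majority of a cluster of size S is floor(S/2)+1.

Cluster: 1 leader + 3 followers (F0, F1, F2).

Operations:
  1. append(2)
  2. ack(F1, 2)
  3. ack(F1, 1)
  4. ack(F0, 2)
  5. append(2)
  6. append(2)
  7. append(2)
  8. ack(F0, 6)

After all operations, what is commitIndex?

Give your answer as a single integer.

Op 1: append 2 -> log_len=2
Op 2: F1 acks idx 2 -> match: F0=0 F1=2 F2=0; commitIndex=0
Op 3: F1 acks idx 1 -> match: F0=0 F1=2 F2=0; commitIndex=0
Op 4: F0 acks idx 2 -> match: F0=2 F1=2 F2=0; commitIndex=2
Op 5: append 2 -> log_len=4
Op 6: append 2 -> log_len=6
Op 7: append 2 -> log_len=8
Op 8: F0 acks idx 6 -> match: F0=6 F1=2 F2=0; commitIndex=2

Answer: 2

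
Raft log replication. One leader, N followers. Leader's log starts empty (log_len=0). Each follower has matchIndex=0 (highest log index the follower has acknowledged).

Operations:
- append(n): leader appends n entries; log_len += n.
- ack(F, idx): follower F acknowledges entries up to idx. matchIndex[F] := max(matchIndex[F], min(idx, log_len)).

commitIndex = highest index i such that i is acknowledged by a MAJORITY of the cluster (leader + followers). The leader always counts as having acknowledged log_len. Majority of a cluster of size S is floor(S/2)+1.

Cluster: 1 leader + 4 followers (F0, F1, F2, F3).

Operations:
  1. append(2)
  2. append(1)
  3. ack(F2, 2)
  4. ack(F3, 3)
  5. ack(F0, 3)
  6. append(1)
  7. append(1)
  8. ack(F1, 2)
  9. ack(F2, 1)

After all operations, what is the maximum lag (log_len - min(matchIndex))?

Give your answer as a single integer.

Op 1: append 2 -> log_len=2
Op 2: append 1 -> log_len=3
Op 3: F2 acks idx 2 -> match: F0=0 F1=0 F2=2 F3=0; commitIndex=0
Op 4: F3 acks idx 3 -> match: F0=0 F1=0 F2=2 F3=3; commitIndex=2
Op 5: F0 acks idx 3 -> match: F0=3 F1=0 F2=2 F3=3; commitIndex=3
Op 6: append 1 -> log_len=4
Op 7: append 1 -> log_len=5
Op 8: F1 acks idx 2 -> match: F0=3 F1=2 F2=2 F3=3; commitIndex=3
Op 9: F2 acks idx 1 -> match: F0=3 F1=2 F2=2 F3=3; commitIndex=3

Answer: 3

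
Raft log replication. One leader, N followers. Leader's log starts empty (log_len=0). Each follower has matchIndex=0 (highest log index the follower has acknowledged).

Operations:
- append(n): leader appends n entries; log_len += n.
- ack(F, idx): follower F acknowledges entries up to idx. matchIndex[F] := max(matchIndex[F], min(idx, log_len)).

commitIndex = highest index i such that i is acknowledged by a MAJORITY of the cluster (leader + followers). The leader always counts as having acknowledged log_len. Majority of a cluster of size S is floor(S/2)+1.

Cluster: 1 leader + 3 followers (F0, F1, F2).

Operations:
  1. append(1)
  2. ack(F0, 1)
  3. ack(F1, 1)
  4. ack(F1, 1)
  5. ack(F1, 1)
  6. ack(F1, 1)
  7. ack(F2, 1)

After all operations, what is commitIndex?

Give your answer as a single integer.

Answer: 1

Derivation:
Op 1: append 1 -> log_len=1
Op 2: F0 acks idx 1 -> match: F0=1 F1=0 F2=0; commitIndex=0
Op 3: F1 acks idx 1 -> match: F0=1 F1=1 F2=0; commitIndex=1
Op 4: F1 acks idx 1 -> match: F0=1 F1=1 F2=0; commitIndex=1
Op 5: F1 acks idx 1 -> match: F0=1 F1=1 F2=0; commitIndex=1
Op 6: F1 acks idx 1 -> match: F0=1 F1=1 F2=0; commitIndex=1
Op 7: F2 acks idx 1 -> match: F0=1 F1=1 F2=1; commitIndex=1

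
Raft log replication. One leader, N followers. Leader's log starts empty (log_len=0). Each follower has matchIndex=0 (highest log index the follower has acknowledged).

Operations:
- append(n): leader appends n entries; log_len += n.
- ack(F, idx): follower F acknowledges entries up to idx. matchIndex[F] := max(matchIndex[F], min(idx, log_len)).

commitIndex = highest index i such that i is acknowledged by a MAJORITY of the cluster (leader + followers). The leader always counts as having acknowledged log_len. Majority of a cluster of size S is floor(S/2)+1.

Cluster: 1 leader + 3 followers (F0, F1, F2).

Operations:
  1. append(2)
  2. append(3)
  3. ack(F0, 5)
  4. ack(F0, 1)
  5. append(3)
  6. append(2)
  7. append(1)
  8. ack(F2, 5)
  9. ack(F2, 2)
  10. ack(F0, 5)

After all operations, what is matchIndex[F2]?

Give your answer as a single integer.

Op 1: append 2 -> log_len=2
Op 2: append 3 -> log_len=5
Op 3: F0 acks idx 5 -> match: F0=5 F1=0 F2=0; commitIndex=0
Op 4: F0 acks idx 1 -> match: F0=5 F1=0 F2=0; commitIndex=0
Op 5: append 3 -> log_len=8
Op 6: append 2 -> log_len=10
Op 7: append 1 -> log_len=11
Op 8: F2 acks idx 5 -> match: F0=5 F1=0 F2=5; commitIndex=5
Op 9: F2 acks idx 2 -> match: F0=5 F1=0 F2=5; commitIndex=5
Op 10: F0 acks idx 5 -> match: F0=5 F1=0 F2=5; commitIndex=5

Answer: 5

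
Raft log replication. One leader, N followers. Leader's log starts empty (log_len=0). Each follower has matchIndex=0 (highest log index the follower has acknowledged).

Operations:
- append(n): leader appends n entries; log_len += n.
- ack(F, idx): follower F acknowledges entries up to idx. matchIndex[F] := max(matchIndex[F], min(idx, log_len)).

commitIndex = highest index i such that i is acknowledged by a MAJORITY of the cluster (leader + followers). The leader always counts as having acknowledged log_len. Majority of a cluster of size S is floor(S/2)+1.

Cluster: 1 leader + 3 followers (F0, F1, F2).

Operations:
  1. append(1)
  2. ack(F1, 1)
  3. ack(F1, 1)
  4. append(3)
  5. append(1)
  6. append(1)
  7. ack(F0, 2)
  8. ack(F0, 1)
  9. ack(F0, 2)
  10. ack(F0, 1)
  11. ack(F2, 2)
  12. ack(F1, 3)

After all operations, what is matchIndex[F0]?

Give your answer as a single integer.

Op 1: append 1 -> log_len=1
Op 2: F1 acks idx 1 -> match: F0=0 F1=1 F2=0; commitIndex=0
Op 3: F1 acks idx 1 -> match: F0=0 F1=1 F2=0; commitIndex=0
Op 4: append 3 -> log_len=4
Op 5: append 1 -> log_len=5
Op 6: append 1 -> log_len=6
Op 7: F0 acks idx 2 -> match: F0=2 F1=1 F2=0; commitIndex=1
Op 8: F0 acks idx 1 -> match: F0=2 F1=1 F2=0; commitIndex=1
Op 9: F0 acks idx 2 -> match: F0=2 F1=1 F2=0; commitIndex=1
Op 10: F0 acks idx 1 -> match: F0=2 F1=1 F2=0; commitIndex=1
Op 11: F2 acks idx 2 -> match: F0=2 F1=1 F2=2; commitIndex=2
Op 12: F1 acks idx 3 -> match: F0=2 F1=3 F2=2; commitIndex=2

Answer: 2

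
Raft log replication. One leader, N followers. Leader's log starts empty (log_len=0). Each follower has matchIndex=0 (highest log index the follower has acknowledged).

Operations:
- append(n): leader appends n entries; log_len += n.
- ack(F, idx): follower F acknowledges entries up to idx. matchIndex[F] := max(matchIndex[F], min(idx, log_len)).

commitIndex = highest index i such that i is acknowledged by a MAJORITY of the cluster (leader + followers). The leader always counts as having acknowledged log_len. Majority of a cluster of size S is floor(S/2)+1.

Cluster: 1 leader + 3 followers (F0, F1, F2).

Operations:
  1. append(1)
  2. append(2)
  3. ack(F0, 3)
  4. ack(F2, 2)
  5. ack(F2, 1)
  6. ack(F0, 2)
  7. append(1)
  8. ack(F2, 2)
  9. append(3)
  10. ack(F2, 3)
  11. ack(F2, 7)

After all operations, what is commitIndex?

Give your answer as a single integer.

Answer: 3

Derivation:
Op 1: append 1 -> log_len=1
Op 2: append 2 -> log_len=3
Op 3: F0 acks idx 3 -> match: F0=3 F1=0 F2=0; commitIndex=0
Op 4: F2 acks idx 2 -> match: F0=3 F1=0 F2=2; commitIndex=2
Op 5: F2 acks idx 1 -> match: F0=3 F1=0 F2=2; commitIndex=2
Op 6: F0 acks idx 2 -> match: F0=3 F1=0 F2=2; commitIndex=2
Op 7: append 1 -> log_len=4
Op 8: F2 acks idx 2 -> match: F0=3 F1=0 F2=2; commitIndex=2
Op 9: append 3 -> log_len=7
Op 10: F2 acks idx 3 -> match: F0=3 F1=0 F2=3; commitIndex=3
Op 11: F2 acks idx 7 -> match: F0=3 F1=0 F2=7; commitIndex=3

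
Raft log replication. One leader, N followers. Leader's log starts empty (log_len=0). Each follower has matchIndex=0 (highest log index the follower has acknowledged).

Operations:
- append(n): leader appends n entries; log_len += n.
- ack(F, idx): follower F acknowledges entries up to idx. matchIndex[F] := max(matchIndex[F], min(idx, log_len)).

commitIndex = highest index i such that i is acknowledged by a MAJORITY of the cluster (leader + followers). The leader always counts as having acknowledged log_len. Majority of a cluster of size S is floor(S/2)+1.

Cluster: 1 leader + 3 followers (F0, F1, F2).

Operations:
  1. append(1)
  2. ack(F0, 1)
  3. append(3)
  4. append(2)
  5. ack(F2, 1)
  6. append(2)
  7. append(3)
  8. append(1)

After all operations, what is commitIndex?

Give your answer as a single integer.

Answer: 1

Derivation:
Op 1: append 1 -> log_len=1
Op 2: F0 acks idx 1 -> match: F0=1 F1=0 F2=0; commitIndex=0
Op 3: append 3 -> log_len=4
Op 4: append 2 -> log_len=6
Op 5: F2 acks idx 1 -> match: F0=1 F1=0 F2=1; commitIndex=1
Op 6: append 2 -> log_len=8
Op 7: append 3 -> log_len=11
Op 8: append 1 -> log_len=12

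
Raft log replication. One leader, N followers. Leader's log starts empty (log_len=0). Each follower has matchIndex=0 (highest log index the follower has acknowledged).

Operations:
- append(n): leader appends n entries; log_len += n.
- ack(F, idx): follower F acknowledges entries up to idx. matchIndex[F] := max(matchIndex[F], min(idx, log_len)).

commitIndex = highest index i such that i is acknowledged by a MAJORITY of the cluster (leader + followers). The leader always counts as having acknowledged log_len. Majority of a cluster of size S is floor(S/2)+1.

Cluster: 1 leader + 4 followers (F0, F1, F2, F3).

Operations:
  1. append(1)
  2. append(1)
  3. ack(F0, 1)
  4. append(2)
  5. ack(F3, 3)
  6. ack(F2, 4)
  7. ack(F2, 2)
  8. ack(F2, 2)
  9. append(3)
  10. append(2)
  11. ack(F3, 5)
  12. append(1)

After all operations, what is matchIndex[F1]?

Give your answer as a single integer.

Answer: 0

Derivation:
Op 1: append 1 -> log_len=1
Op 2: append 1 -> log_len=2
Op 3: F0 acks idx 1 -> match: F0=1 F1=0 F2=0 F3=0; commitIndex=0
Op 4: append 2 -> log_len=4
Op 5: F3 acks idx 3 -> match: F0=1 F1=0 F2=0 F3=3; commitIndex=1
Op 6: F2 acks idx 4 -> match: F0=1 F1=0 F2=4 F3=3; commitIndex=3
Op 7: F2 acks idx 2 -> match: F0=1 F1=0 F2=4 F3=3; commitIndex=3
Op 8: F2 acks idx 2 -> match: F0=1 F1=0 F2=4 F3=3; commitIndex=3
Op 9: append 3 -> log_len=7
Op 10: append 2 -> log_len=9
Op 11: F3 acks idx 5 -> match: F0=1 F1=0 F2=4 F3=5; commitIndex=4
Op 12: append 1 -> log_len=10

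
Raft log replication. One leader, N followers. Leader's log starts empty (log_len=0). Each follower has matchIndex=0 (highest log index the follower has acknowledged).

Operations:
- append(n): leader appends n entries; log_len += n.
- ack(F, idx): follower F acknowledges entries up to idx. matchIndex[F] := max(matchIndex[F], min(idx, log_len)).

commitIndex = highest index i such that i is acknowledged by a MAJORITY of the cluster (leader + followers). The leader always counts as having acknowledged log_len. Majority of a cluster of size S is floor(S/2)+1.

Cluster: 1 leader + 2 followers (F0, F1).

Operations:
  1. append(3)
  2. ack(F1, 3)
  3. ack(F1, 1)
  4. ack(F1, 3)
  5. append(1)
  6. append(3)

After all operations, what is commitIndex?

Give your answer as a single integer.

Op 1: append 3 -> log_len=3
Op 2: F1 acks idx 3 -> match: F0=0 F1=3; commitIndex=3
Op 3: F1 acks idx 1 -> match: F0=0 F1=3; commitIndex=3
Op 4: F1 acks idx 3 -> match: F0=0 F1=3; commitIndex=3
Op 5: append 1 -> log_len=4
Op 6: append 3 -> log_len=7

Answer: 3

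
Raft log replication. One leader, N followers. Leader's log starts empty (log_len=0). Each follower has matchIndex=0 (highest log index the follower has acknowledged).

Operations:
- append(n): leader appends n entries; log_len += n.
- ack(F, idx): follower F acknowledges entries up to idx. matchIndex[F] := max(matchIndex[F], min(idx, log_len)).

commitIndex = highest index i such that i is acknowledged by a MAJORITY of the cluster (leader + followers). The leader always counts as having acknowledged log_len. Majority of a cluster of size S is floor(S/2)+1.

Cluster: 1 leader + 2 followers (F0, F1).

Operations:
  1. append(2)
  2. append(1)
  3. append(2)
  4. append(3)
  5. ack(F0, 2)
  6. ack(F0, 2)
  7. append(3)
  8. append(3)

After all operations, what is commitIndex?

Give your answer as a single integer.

Answer: 2

Derivation:
Op 1: append 2 -> log_len=2
Op 2: append 1 -> log_len=3
Op 3: append 2 -> log_len=5
Op 4: append 3 -> log_len=8
Op 5: F0 acks idx 2 -> match: F0=2 F1=0; commitIndex=2
Op 6: F0 acks idx 2 -> match: F0=2 F1=0; commitIndex=2
Op 7: append 3 -> log_len=11
Op 8: append 3 -> log_len=14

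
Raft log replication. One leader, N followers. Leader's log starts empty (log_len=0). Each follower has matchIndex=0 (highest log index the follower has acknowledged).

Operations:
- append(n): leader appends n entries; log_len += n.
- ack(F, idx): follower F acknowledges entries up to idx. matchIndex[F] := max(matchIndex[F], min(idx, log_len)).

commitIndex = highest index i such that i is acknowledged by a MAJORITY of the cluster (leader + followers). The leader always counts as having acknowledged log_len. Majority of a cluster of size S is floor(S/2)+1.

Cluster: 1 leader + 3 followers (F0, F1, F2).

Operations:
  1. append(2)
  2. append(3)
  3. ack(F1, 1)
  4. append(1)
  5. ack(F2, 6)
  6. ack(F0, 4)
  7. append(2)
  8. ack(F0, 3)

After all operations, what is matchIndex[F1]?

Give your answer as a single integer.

Answer: 1

Derivation:
Op 1: append 2 -> log_len=2
Op 2: append 3 -> log_len=5
Op 3: F1 acks idx 1 -> match: F0=0 F1=1 F2=0; commitIndex=0
Op 4: append 1 -> log_len=6
Op 5: F2 acks idx 6 -> match: F0=0 F1=1 F2=6; commitIndex=1
Op 6: F0 acks idx 4 -> match: F0=4 F1=1 F2=6; commitIndex=4
Op 7: append 2 -> log_len=8
Op 8: F0 acks idx 3 -> match: F0=4 F1=1 F2=6; commitIndex=4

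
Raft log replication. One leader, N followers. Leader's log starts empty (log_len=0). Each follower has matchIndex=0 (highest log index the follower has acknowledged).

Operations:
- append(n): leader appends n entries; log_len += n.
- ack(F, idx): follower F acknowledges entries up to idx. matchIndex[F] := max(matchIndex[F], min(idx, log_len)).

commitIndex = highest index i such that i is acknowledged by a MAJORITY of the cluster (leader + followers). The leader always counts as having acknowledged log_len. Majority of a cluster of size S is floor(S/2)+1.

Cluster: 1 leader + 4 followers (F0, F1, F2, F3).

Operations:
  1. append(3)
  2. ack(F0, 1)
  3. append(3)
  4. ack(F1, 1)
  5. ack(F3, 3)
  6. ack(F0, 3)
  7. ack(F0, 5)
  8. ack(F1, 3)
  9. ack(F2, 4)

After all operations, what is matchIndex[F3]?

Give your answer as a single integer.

Answer: 3

Derivation:
Op 1: append 3 -> log_len=3
Op 2: F0 acks idx 1 -> match: F0=1 F1=0 F2=0 F3=0; commitIndex=0
Op 3: append 3 -> log_len=6
Op 4: F1 acks idx 1 -> match: F0=1 F1=1 F2=0 F3=0; commitIndex=1
Op 5: F3 acks idx 3 -> match: F0=1 F1=1 F2=0 F3=3; commitIndex=1
Op 6: F0 acks idx 3 -> match: F0=3 F1=1 F2=0 F3=3; commitIndex=3
Op 7: F0 acks idx 5 -> match: F0=5 F1=1 F2=0 F3=3; commitIndex=3
Op 8: F1 acks idx 3 -> match: F0=5 F1=3 F2=0 F3=3; commitIndex=3
Op 9: F2 acks idx 4 -> match: F0=5 F1=3 F2=4 F3=3; commitIndex=4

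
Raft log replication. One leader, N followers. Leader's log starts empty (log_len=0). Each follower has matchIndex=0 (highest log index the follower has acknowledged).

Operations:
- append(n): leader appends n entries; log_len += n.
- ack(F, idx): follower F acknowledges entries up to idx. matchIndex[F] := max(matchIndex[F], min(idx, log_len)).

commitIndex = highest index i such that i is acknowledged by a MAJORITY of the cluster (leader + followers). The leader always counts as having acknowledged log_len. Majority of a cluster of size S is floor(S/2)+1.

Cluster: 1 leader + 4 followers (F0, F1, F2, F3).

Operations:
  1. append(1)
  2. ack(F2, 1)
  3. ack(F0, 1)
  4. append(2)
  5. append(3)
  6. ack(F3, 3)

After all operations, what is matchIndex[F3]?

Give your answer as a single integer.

Answer: 3

Derivation:
Op 1: append 1 -> log_len=1
Op 2: F2 acks idx 1 -> match: F0=0 F1=0 F2=1 F3=0; commitIndex=0
Op 3: F0 acks idx 1 -> match: F0=1 F1=0 F2=1 F3=0; commitIndex=1
Op 4: append 2 -> log_len=3
Op 5: append 3 -> log_len=6
Op 6: F3 acks idx 3 -> match: F0=1 F1=0 F2=1 F3=3; commitIndex=1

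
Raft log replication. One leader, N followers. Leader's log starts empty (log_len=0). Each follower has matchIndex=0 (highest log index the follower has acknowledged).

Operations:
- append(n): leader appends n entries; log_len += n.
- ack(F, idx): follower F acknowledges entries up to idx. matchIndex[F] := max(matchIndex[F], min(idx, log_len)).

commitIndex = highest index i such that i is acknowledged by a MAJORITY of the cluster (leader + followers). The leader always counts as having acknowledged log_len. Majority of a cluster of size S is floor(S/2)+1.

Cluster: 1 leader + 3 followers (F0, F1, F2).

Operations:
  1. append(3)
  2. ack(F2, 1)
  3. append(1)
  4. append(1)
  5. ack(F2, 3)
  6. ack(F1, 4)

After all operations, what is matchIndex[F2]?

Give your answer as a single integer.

Answer: 3

Derivation:
Op 1: append 3 -> log_len=3
Op 2: F2 acks idx 1 -> match: F0=0 F1=0 F2=1; commitIndex=0
Op 3: append 1 -> log_len=4
Op 4: append 1 -> log_len=5
Op 5: F2 acks idx 3 -> match: F0=0 F1=0 F2=3; commitIndex=0
Op 6: F1 acks idx 4 -> match: F0=0 F1=4 F2=3; commitIndex=3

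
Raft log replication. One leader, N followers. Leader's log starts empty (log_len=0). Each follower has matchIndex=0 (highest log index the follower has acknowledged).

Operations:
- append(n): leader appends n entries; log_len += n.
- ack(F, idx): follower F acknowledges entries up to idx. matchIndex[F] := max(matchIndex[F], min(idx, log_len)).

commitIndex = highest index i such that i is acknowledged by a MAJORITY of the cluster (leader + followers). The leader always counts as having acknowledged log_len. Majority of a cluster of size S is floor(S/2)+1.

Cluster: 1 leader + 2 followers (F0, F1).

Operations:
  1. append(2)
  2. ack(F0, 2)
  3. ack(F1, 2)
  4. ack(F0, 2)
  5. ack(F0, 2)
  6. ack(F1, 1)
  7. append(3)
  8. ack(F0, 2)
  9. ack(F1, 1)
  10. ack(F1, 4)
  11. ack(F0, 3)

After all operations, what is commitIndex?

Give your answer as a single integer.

Answer: 4

Derivation:
Op 1: append 2 -> log_len=2
Op 2: F0 acks idx 2 -> match: F0=2 F1=0; commitIndex=2
Op 3: F1 acks idx 2 -> match: F0=2 F1=2; commitIndex=2
Op 4: F0 acks idx 2 -> match: F0=2 F1=2; commitIndex=2
Op 5: F0 acks idx 2 -> match: F0=2 F1=2; commitIndex=2
Op 6: F1 acks idx 1 -> match: F0=2 F1=2; commitIndex=2
Op 7: append 3 -> log_len=5
Op 8: F0 acks idx 2 -> match: F0=2 F1=2; commitIndex=2
Op 9: F1 acks idx 1 -> match: F0=2 F1=2; commitIndex=2
Op 10: F1 acks idx 4 -> match: F0=2 F1=4; commitIndex=4
Op 11: F0 acks idx 3 -> match: F0=3 F1=4; commitIndex=4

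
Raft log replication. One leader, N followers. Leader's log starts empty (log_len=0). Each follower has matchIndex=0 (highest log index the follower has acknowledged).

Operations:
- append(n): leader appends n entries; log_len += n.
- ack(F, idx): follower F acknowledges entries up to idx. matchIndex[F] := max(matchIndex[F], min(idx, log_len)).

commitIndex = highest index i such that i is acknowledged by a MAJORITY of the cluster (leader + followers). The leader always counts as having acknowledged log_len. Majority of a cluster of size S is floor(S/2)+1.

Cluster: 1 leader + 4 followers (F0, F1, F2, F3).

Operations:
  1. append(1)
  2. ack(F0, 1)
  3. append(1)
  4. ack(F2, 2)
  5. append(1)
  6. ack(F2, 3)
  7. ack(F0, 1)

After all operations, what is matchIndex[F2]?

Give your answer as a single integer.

Answer: 3

Derivation:
Op 1: append 1 -> log_len=1
Op 2: F0 acks idx 1 -> match: F0=1 F1=0 F2=0 F3=0; commitIndex=0
Op 3: append 1 -> log_len=2
Op 4: F2 acks idx 2 -> match: F0=1 F1=0 F2=2 F3=0; commitIndex=1
Op 5: append 1 -> log_len=3
Op 6: F2 acks idx 3 -> match: F0=1 F1=0 F2=3 F3=0; commitIndex=1
Op 7: F0 acks idx 1 -> match: F0=1 F1=0 F2=3 F3=0; commitIndex=1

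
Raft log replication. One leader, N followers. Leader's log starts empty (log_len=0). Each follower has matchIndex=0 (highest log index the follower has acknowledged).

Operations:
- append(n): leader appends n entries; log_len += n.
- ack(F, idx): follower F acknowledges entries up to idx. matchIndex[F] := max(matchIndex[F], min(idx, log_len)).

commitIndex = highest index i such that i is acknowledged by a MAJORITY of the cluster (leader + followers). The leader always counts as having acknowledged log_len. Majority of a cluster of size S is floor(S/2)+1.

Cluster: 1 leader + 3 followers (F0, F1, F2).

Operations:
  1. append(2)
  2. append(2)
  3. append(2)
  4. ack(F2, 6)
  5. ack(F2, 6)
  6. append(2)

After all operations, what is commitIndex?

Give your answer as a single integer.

Answer: 0

Derivation:
Op 1: append 2 -> log_len=2
Op 2: append 2 -> log_len=4
Op 3: append 2 -> log_len=6
Op 4: F2 acks idx 6 -> match: F0=0 F1=0 F2=6; commitIndex=0
Op 5: F2 acks idx 6 -> match: F0=0 F1=0 F2=6; commitIndex=0
Op 6: append 2 -> log_len=8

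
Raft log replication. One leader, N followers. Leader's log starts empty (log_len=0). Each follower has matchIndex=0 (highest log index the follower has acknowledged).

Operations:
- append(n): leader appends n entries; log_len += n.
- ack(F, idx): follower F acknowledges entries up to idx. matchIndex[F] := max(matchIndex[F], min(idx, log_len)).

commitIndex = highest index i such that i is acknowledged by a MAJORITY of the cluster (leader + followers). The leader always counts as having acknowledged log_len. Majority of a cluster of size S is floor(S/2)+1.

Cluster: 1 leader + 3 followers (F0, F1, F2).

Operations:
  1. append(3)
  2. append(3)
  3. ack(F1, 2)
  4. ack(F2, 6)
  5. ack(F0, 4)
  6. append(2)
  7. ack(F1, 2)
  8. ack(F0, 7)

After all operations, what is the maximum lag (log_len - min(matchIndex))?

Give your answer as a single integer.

Op 1: append 3 -> log_len=3
Op 2: append 3 -> log_len=6
Op 3: F1 acks idx 2 -> match: F0=0 F1=2 F2=0; commitIndex=0
Op 4: F2 acks idx 6 -> match: F0=0 F1=2 F2=6; commitIndex=2
Op 5: F0 acks idx 4 -> match: F0=4 F1=2 F2=6; commitIndex=4
Op 6: append 2 -> log_len=8
Op 7: F1 acks idx 2 -> match: F0=4 F1=2 F2=6; commitIndex=4
Op 8: F0 acks idx 7 -> match: F0=7 F1=2 F2=6; commitIndex=6

Answer: 6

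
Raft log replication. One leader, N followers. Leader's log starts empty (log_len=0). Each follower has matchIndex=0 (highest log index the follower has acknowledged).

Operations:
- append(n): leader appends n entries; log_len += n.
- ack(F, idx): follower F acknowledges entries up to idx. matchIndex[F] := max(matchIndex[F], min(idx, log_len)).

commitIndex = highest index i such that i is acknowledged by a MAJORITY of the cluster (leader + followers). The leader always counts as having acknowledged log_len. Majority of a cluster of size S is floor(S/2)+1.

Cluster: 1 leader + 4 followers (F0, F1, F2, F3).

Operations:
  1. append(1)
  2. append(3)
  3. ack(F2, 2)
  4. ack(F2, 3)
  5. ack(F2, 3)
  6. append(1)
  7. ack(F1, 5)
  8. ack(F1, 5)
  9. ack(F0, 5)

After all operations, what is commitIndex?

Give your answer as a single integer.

Answer: 5

Derivation:
Op 1: append 1 -> log_len=1
Op 2: append 3 -> log_len=4
Op 3: F2 acks idx 2 -> match: F0=0 F1=0 F2=2 F3=0; commitIndex=0
Op 4: F2 acks idx 3 -> match: F0=0 F1=0 F2=3 F3=0; commitIndex=0
Op 5: F2 acks idx 3 -> match: F0=0 F1=0 F2=3 F3=0; commitIndex=0
Op 6: append 1 -> log_len=5
Op 7: F1 acks idx 5 -> match: F0=0 F1=5 F2=3 F3=0; commitIndex=3
Op 8: F1 acks idx 5 -> match: F0=0 F1=5 F2=3 F3=0; commitIndex=3
Op 9: F0 acks idx 5 -> match: F0=5 F1=5 F2=3 F3=0; commitIndex=5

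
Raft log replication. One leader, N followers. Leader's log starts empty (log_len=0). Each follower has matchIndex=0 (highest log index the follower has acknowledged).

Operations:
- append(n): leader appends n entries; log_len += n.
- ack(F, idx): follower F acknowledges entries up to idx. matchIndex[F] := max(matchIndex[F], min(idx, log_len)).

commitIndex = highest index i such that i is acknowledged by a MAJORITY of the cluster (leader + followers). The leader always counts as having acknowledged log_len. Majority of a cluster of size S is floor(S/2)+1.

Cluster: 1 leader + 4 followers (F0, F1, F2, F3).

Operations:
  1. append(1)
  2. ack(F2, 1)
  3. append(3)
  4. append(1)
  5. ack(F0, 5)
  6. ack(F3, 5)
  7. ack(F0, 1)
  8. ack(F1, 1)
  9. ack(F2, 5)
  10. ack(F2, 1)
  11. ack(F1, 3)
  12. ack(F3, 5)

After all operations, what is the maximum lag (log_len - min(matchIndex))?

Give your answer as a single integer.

Op 1: append 1 -> log_len=1
Op 2: F2 acks idx 1 -> match: F0=0 F1=0 F2=1 F3=0; commitIndex=0
Op 3: append 3 -> log_len=4
Op 4: append 1 -> log_len=5
Op 5: F0 acks idx 5 -> match: F0=5 F1=0 F2=1 F3=0; commitIndex=1
Op 6: F3 acks idx 5 -> match: F0=5 F1=0 F2=1 F3=5; commitIndex=5
Op 7: F0 acks idx 1 -> match: F0=5 F1=0 F2=1 F3=5; commitIndex=5
Op 8: F1 acks idx 1 -> match: F0=5 F1=1 F2=1 F3=5; commitIndex=5
Op 9: F2 acks idx 5 -> match: F0=5 F1=1 F2=5 F3=5; commitIndex=5
Op 10: F2 acks idx 1 -> match: F0=5 F1=1 F2=5 F3=5; commitIndex=5
Op 11: F1 acks idx 3 -> match: F0=5 F1=3 F2=5 F3=5; commitIndex=5
Op 12: F3 acks idx 5 -> match: F0=5 F1=3 F2=5 F3=5; commitIndex=5

Answer: 2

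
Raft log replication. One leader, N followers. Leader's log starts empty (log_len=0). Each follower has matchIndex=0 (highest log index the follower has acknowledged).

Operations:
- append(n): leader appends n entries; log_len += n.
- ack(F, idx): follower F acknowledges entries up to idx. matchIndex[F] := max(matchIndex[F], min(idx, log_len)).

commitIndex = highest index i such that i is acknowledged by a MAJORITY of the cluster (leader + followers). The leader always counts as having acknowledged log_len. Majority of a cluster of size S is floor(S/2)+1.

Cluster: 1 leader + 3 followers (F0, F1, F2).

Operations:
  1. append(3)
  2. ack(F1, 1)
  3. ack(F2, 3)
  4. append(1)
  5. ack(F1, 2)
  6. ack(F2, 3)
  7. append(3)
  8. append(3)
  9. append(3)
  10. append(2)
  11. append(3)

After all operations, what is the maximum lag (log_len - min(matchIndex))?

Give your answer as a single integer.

Op 1: append 3 -> log_len=3
Op 2: F1 acks idx 1 -> match: F0=0 F1=1 F2=0; commitIndex=0
Op 3: F2 acks idx 3 -> match: F0=0 F1=1 F2=3; commitIndex=1
Op 4: append 1 -> log_len=4
Op 5: F1 acks idx 2 -> match: F0=0 F1=2 F2=3; commitIndex=2
Op 6: F2 acks idx 3 -> match: F0=0 F1=2 F2=3; commitIndex=2
Op 7: append 3 -> log_len=7
Op 8: append 3 -> log_len=10
Op 9: append 3 -> log_len=13
Op 10: append 2 -> log_len=15
Op 11: append 3 -> log_len=18

Answer: 18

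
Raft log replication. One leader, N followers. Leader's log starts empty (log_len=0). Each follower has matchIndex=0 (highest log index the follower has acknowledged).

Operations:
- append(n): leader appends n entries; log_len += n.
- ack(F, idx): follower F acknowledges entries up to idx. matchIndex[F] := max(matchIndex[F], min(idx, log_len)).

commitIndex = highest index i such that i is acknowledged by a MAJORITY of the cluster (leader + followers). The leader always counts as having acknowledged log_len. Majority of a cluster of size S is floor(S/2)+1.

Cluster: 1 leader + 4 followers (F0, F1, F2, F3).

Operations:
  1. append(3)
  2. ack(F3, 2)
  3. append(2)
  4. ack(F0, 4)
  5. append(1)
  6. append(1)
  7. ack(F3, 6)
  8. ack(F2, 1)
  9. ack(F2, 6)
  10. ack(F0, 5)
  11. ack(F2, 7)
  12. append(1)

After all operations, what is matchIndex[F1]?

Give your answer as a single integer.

Answer: 0

Derivation:
Op 1: append 3 -> log_len=3
Op 2: F3 acks idx 2 -> match: F0=0 F1=0 F2=0 F3=2; commitIndex=0
Op 3: append 2 -> log_len=5
Op 4: F0 acks idx 4 -> match: F0=4 F1=0 F2=0 F3=2; commitIndex=2
Op 5: append 1 -> log_len=6
Op 6: append 1 -> log_len=7
Op 7: F3 acks idx 6 -> match: F0=4 F1=0 F2=0 F3=6; commitIndex=4
Op 8: F2 acks idx 1 -> match: F0=4 F1=0 F2=1 F3=6; commitIndex=4
Op 9: F2 acks idx 6 -> match: F0=4 F1=0 F2=6 F3=6; commitIndex=6
Op 10: F0 acks idx 5 -> match: F0=5 F1=0 F2=6 F3=6; commitIndex=6
Op 11: F2 acks idx 7 -> match: F0=5 F1=0 F2=7 F3=6; commitIndex=6
Op 12: append 1 -> log_len=8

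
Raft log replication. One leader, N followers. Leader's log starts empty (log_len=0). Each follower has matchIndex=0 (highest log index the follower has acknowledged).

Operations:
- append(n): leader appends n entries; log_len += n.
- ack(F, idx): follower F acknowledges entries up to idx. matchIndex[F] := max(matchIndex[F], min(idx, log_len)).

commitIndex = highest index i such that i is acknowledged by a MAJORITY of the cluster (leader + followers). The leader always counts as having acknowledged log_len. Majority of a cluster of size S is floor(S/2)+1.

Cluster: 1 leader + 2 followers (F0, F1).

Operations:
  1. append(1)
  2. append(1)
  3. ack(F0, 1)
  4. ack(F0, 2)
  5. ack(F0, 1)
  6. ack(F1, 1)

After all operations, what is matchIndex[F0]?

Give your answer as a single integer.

Answer: 2

Derivation:
Op 1: append 1 -> log_len=1
Op 2: append 1 -> log_len=2
Op 3: F0 acks idx 1 -> match: F0=1 F1=0; commitIndex=1
Op 4: F0 acks idx 2 -> match: F0=2 F1=0; commitIndex=2
Op 5: F0 acks idx 1 -> match: F0=2 F1=0; commitIndex=2
Op 6: F1 acks idx 1 -> match: F0=2 F1=1; commitIndex=2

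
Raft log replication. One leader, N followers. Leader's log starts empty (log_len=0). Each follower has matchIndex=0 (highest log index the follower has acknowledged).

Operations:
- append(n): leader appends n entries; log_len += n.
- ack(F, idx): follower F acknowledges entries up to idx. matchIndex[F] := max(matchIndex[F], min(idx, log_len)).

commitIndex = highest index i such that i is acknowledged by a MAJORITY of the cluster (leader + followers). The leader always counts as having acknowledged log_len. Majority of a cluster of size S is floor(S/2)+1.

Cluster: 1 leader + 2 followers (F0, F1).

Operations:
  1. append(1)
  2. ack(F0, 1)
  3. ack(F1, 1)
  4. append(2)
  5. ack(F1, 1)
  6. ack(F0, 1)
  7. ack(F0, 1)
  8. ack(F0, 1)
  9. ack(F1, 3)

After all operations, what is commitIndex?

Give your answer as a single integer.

Answer: 3

Derivation:
Op 1: append 1 -> log_len=1
Op 2: F0 acks idx 1 -> match: F0=1 F1=0; commitIndex=1
Op 3: F1 acks idx 1 -> match: F0=1 F1=1; commitIndex=1
Op 4: append 2 -> log_len=3
Op 5: F1 acks idx 1 -> match: F0=1 F1=1; commitIndex=1
Op 6: F0 acks idx 1 -> match: F0=1 F1=1; commitIndex=1
Op 7: F0 acks idx 1 -> match: F0=1 F1=1; commitIndex=1
Op 8: F0 acks idx 1 -> match: F0=1 F1=1; commitIndex=1
Op 9: F1 acks idx 3 -> match: F0=1 F1=3; commitIndex=3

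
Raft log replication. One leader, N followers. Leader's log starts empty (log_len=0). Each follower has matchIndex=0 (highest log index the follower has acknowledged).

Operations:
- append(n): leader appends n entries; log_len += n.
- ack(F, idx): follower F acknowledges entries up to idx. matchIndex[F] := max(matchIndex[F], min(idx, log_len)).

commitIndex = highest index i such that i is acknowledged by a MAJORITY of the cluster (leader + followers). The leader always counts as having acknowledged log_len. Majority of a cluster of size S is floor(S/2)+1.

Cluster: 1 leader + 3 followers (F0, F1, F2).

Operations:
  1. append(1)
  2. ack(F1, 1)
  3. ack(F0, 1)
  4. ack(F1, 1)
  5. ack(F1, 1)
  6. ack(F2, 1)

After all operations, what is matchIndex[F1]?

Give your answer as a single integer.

Op 1: append 1 -> log_len=1
Op 2: F1 acks idx 1 -> match: F0=0 F1=1 F2=0; commitIndex=0
Op 3: F0 acks idx 1 -> match: F0=1 F1=1 F2=0; commitIndex=1
Op 4: F1 acks idx 1 -> match: F0=1 F1=1 F2=0; commitIndex=1
Op 5: F1 acks idx 1 -> match: F0=1 F1=1 F2=0; commitIndex=1
Op 6: F2 acks idx 1 -> match: F0=1 F1=1 F2=1; commitIndex=1

Answer: 1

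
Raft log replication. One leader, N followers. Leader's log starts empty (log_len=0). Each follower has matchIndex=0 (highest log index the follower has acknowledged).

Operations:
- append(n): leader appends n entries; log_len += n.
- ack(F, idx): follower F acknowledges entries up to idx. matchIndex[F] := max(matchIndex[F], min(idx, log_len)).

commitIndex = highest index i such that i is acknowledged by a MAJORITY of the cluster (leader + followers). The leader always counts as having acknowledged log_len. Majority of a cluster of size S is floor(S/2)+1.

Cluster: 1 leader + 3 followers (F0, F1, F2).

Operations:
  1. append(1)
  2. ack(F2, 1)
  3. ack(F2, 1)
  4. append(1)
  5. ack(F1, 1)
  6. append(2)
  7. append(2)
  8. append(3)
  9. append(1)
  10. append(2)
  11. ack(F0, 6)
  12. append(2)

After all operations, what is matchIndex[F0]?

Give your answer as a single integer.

Op 1: append 1 -> log_len=1
Op 2: F2 acks idx 1 -> match: F0=0 F1=0 F2=1; commitIndex=0
Op 3: F2 acks idx 1 -> match: F0=0 F1=0 F2=1; commitIndex=0
Op 4: append 1 -> log_len=2
Op 5: F1 acks idx 1 -> match: F0=0 F1=1 F2=1; commitIndex=1
Op 6: append 2 -> log_len=4
Op 7: append 2 -> log_len=6
Op 8: append 3 -> log_len=9
Op 9: append 1 -> log_len=10
Op 10: append 2 -> log_len=12
Op 11: F0 acks idx 6 -> match: F0=6 F1=1 F2=1; commitIndex=1
Op 12: append 2 -> log_len=14

Answer: 6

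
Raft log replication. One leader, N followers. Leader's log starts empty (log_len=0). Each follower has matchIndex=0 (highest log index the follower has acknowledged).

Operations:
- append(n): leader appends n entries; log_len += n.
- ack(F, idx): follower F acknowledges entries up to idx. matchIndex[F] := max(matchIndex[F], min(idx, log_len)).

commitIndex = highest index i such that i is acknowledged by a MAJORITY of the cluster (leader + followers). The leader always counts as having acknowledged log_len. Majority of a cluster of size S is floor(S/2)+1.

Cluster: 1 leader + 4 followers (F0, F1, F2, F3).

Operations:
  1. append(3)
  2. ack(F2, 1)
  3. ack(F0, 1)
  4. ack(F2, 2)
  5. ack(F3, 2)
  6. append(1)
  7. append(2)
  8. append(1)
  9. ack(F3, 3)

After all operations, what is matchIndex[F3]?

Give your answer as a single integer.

Answer: 3

Derivation:
Op 1: append 3 -> log_len=3
Op 2: F2 acks idx 1 -> match: F0=0 F1=0 F2=1 F3=0; commitIndex=0
Op 3: F0 acks idx 1 -> match: F0=1 F1=0 F2=1 F3=0; commitIndex=1
Op 4: F2 acks idx 2 -> match: F0=1 F1=0 F2=2 F3=0; commitIndex=1
Op 5: F3 acks idx 2 -> match: F0=1 F1=0 F2=2 F3=2; commitIndex=2
Op 6: append 1 -> log_len=4
Op 7: append 2 -> log_len=6
Op 8: append 1 -> log_len=7
Op 9: F3 acks idx 3 -> match: F0=1 F1=0 F2=2 F3=3; commitIndex=2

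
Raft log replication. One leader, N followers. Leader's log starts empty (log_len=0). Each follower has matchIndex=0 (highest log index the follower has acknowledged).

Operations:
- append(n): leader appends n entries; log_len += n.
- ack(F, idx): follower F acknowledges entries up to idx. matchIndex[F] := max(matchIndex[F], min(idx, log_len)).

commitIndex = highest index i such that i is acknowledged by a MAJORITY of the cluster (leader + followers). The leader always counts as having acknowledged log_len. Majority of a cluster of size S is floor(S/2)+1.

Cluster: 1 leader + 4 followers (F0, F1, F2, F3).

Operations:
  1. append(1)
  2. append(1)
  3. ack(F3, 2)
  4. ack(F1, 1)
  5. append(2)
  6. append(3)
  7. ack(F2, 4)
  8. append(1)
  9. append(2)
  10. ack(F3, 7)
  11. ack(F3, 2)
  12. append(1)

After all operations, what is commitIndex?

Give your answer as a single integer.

Answer: 4

Derivation:
Op 1: append 1 -> log_len=1
Op 2: append 1 -> log_len=2
Op 3: F3 acks idx 2 -> match: F0=0 F1=0 F2=0 F3=2; commitIndex=0
Op 4: F1 acks idx 1 -> match: F0=0 F1=1 F2=0 F3=2; commitIndex=1
Op 5: append 2 -> log_len=4
Op 6: append 3 -> log_len=7
Op 7: F2 acks idx 4 -> match: F0=0 F1=1 F2=4 F3=2; commitIndex=2
Op 8: append 1 -> log_len=8
Op 9: append 2 -> log_len=10
Op 10: F3 acks idx 7 -> match: F0=0 F1=1 F2=4 F3=7; commitIndex=4
Op 11: F3 acks idx 2 -> match: F0=0 F1=1 F2=4 F3=7; commitIndex=4
Op 12: append 1 -> log_len=11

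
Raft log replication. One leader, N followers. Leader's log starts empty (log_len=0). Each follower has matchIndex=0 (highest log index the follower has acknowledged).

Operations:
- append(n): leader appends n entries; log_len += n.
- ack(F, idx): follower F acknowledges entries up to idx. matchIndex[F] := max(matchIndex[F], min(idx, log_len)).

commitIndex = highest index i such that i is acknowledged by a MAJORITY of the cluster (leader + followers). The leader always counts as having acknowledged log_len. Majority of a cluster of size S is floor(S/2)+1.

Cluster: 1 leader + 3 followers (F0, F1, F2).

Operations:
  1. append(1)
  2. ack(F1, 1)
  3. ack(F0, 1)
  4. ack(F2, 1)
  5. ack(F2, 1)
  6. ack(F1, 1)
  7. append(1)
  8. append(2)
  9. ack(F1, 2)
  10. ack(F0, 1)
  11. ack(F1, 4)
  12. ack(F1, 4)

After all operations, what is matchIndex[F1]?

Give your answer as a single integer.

Op 1: append 1 -> log_len=1
Op 2: F1 acks idx 1 -> match: F0=0 F1=1 F2=0; commitIndex=0
Op 3: F0 acks idx 1 -> match: F0=1 F1=1 F2=0; commitIndex=1
Op 4: F2 acks idx 1 -> match: F0=1 F1=1 F2=1; commitIndex=1
Op 5: F2 acks idx 1 -> match: F0=1 F1=1 F2=1; commitIndex=1
Op 6: F1 acks idx 1 -> match: F0=1 F1=1 F2=1; commitIndex=1
Op 7: append 1 -> log_len=2
Op 8: append 2 -> log_len=4
Op 9: F1 acks idx 2 -> match: F0=1 F1=2 F2=1; commitIndex=1
Op 10: F0 acks idx 1 -> match: F0=1 F1=2 F2=1; commitIndex=1
Op 11: F1 acks idx 4 -> match: F0=1 F1=4 F2=1; commitIndex=1
Op 12: F1 acks idx 4 -> match: F0=1 F1=4 F2=1; commitIndex=1

Answer: 4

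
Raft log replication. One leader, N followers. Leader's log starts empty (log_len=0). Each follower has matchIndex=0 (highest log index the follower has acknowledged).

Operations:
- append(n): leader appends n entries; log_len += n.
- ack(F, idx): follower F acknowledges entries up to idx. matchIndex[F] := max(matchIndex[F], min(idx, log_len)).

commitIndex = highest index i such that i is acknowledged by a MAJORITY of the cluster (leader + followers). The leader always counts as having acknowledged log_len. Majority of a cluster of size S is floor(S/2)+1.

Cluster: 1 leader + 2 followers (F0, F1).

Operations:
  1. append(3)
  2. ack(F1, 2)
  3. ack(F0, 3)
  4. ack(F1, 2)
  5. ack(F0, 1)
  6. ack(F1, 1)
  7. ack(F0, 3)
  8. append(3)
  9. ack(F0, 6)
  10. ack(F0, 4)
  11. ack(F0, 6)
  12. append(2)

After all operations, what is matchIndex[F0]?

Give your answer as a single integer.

Op 1: append 3 -> log_len=3
Op 2: F1 acks idx 2 -> match: F0=0 F1=2; commitIndex=2
Op 3: F0 acks idx 3 -> match: F0=3 F1=2; commitIndex=3
Op 4: F1 acks idx 2 -> match: F0=3 F1=2; commitIndex=3
Op 5: F0 acks idx 1 -> match: F0=3 F1=2; commitIndex=3
Op 6: F1 acks idx 1 -> match: F0=3 F1=2; commitIndex=3
Op 7: F0 acks idx 3 -> match: F0=3 F1=2; commitIndex=3
Op 8: append 3 -> log_len=6
Op 9: F0 acks idx 6 -> match: F0=6 F1=2; commitIndex=6
Op 10: F0 acks idx 4 -> match: F0=6 F1=2; commitIndex=6
Op 11: F0 acks idx 6 -> match: F0=6 F1=2; commitIndex=6
Op 12: append 2 -> log_len=8

Answer: 6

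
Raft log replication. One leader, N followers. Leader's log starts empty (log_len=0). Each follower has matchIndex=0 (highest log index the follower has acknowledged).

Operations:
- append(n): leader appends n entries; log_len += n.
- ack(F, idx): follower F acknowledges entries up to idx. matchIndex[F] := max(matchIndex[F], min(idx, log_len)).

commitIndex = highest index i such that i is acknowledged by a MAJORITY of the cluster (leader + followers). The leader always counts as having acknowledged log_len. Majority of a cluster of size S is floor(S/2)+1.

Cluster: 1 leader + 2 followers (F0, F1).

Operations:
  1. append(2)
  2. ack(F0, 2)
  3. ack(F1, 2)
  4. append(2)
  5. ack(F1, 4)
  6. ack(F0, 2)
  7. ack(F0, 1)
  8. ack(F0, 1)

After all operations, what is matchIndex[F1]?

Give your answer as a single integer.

Op 1: append 2 -> log_len=2
Op 2: F0 acks idx 2 -> match: F0=2 F1=0; commitIndex=2
Op 3: F1 acks idx 2 -> match: F0=2 F1=2; commitIndex=2
Op 4: append 2 -> log_len=4
Op 5: F1 acks idx 4 -> match: F0=2 F1=4; commitIndex=4
Op 6: F0 acks idx 2 -> match: F0=2 F1=4; commitIndex=4
Op 7: F0 acks idx 1 -> match: F0=2 F1=4; commitIndex=4
Op 8: F0 acks idx 1 -> match: F0=2 F1=4; commitIndex=4

Answer: 4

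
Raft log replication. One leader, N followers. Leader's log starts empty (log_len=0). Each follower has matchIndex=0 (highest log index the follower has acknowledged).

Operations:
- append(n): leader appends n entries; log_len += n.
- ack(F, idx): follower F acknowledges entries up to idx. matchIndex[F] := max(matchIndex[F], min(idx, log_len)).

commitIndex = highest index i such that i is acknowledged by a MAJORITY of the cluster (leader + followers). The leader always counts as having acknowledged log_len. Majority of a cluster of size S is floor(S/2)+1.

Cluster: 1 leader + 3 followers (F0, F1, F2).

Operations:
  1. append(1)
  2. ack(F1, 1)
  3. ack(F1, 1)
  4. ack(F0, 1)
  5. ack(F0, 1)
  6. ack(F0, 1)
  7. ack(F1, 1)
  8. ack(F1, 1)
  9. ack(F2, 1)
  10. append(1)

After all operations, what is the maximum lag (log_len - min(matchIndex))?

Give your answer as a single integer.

Op 1: append 1 -> log_len=1
Op 2: F1 acks idx 1 -> match: F0=0 F1=1 F2=0; commitIndex=0
Op 3: F1 acks idx 1 -> match: F0=0 F1=1 F2=0; commitIndex=0
Op 4: F0 acks idx 1 -> match: F0=1 F1=1 F2=0; commitIndex=1
Op 5: F0 acks idx 1 -> match: F0=1 F1=1 F2=0; commitIndex=1
Op 6: F0 acks idx 1 -> match: F0=1 F1=1 F2=0; commitIndex=1
Op 7: F1 acks idx 1 -> match: F0=1 F1=1 F2=0; commitIndex=1
Op 8: F1 acks idx 1 -> match: F0=1 F1=1 F2=0; commitIndex=1
Op 9: F2 acks idx 1 -> match: F0=1 F1=1 F2=1; commitIndex=1
Op 10: append 1 -> log_len=2

Answer: 1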